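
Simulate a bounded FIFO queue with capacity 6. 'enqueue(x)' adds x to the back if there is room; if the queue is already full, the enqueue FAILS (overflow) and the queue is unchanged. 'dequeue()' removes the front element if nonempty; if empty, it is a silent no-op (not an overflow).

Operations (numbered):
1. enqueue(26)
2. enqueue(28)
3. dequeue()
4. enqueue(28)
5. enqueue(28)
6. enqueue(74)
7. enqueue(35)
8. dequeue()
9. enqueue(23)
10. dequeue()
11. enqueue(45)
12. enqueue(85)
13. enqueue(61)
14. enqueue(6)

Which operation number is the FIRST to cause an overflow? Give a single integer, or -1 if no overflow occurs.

Answer: 13

Derivation:
1. enqueue(26): size=1
2. enqueue(28): size=2
3. dequeue(): size=1
4. enqueue(28): size=2
5. enqueue(28): size=3
6. enqueue(74): size=4
7. enqueue(35): size=5
8. dequeue(): size=4
9. enqueue(23): size=5
10. dequeue(): size=4
11. enqueue(45): size=5
12. enqueue(85): size=6
13. enqueue(61): size=6=cap → OVERFLOW (fail)
14. enqueue(6): size=6=cap → OVERFLOW (fail)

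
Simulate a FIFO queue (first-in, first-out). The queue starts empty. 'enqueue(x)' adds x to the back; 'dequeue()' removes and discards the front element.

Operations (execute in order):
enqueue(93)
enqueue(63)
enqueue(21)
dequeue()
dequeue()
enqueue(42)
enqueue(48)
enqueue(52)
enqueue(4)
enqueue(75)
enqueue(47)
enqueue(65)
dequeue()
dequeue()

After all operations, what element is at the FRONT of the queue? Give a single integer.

enqueue(93): queue = [93]
enqueue(63): queue = [93, 63]
enqueue(21): queue = [93, 63, 21]
dequeue(): queue = [63, 21]
dequeue(): queue = [21]
enqueue(42): queue = [21, 42]
enqueue(48): queue = [21, 42, 48]
enqueue(52): queue = [21, 42, 48, 52]
enqueue(4): queue = [21, 42, 48, 52, 4]
enqueue(75): queue = [21, 42, 48, 52, 4, 75]
enqueue(47): queue = [21, 42, 48, 52, 4, 75, 47]
enqueue(65): queue = [21, 42, 48, 52, 4, 75, 47, 65]
dequeue(): queue = [42, 48, 52, 4, 75, 47, 65]
dequeue(): queue = [48, 52, 4, 75, 47, 65]

Answer: 48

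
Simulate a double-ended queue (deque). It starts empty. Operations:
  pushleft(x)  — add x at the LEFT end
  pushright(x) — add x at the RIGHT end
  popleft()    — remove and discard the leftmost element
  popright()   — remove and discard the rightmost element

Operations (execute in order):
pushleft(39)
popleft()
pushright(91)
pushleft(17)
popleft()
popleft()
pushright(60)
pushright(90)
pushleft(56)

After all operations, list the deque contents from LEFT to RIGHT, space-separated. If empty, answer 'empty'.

pushleft(39): [39]
popleft(): []
pushright(91): [91]
pushleft(17): [17, 91]
popleft(): [91]
popleft(): []
pushright(60): [60]
pushright(90): [60, 90]
pushleft(56): [56, 60, 90]

Answer: 56 60 90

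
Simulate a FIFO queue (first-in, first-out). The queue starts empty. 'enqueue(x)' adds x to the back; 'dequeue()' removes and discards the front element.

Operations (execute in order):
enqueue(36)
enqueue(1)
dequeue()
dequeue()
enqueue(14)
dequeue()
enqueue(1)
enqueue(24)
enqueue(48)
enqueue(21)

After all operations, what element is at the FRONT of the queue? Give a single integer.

enqueue(36): queue = [36]
enqueue(1): queue = [36, 1]
dequeue(): queue = [1]
dequeue(): queue = []
enqueue(14): queue = [14]
dequeue(): queue = []
enqueue(1): queue = [1]
enqueue(24): queue = [1, 24]
enqueue(48): queue = [1, 24, 48]
enqueue(21): queue = [1, 24, 48, 21]

Answer: 1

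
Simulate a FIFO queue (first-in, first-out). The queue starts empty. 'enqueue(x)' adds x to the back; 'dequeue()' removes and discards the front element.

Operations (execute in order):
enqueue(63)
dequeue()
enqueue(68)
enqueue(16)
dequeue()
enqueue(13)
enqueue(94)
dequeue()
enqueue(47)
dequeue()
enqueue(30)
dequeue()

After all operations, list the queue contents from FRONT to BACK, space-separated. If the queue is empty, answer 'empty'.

enqueue(63): [63]
dequeue(): []
enqueue(68): [68]
enqueue(16): [68, 16]
dequeue(): [16]
enqueue(13): [16, 13]
enqueue(94): [16, 13, 94]
dequeue(): [13, 94]
enqueue(47): [13, 94, 47]
dequeue(): [94, 47]
enqueue(30): [94, 47, 30]
dequeue(): [47, 30]

Answer: 47 30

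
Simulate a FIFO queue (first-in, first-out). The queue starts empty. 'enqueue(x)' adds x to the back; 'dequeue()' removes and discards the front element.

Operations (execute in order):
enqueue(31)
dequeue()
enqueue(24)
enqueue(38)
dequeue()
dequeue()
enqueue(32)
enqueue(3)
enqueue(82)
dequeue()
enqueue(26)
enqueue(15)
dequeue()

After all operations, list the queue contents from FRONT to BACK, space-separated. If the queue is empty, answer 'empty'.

enqueue(31): [31]
dequeue(): []
enqueue(24): [24]
enqueue(38): [24, 38]
dequeue(): [38]
dequeue(): []
enqueue(32): [32]
enqueue(3): [32, 3]
enqueue(82): [32, 3, 82]
dequeue(): [3, 82]
enqueue(26): [3, 82, 26]
enqueue(15): [3, 82, 26, 15]
dequeue(): [82, 26, 15]

Answer: 82 26 15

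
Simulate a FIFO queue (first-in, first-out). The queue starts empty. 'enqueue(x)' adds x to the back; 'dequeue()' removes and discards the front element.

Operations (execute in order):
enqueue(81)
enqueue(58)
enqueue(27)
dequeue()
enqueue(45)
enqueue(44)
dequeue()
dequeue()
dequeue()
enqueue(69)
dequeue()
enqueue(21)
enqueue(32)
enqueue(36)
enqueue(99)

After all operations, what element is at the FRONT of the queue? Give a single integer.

enqueue(81): queue = [81]
enqueue(58): queue = [81, 58]
enqueue(27): queue = [81, 58, 27]
dequeue(): queue = [58, 27]
enqueue(45): queue = [58, 27, 45]
enqueue(44): queue = [58, 27, 45, 44]
dequeue(): queue = [27, 45, 44]
dequeue(): queue = [45, 44]
dequeue(): queue = [44]
enqueue(69): queue = [44, 69]
dequeue(): queue = [69]
enqueue(21): queue = [69, 21]
enqueue(32): queue = [69, 21, 32]
enqueue(36): queue = [69, 21, 32, 36]
enqueue(99): queue = [69, 21, 32, 36, 99]

Answer: 69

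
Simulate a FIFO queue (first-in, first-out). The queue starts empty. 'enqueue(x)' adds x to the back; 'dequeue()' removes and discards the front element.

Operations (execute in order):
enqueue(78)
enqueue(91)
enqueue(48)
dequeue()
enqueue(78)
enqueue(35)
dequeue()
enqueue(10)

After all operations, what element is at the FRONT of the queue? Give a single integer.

enqueue(78): queue = [78]
enqueue(91): queue = [78, 91]
enqueue(48): queue = [78, 91, 48]
dequeue(): queue = [91, 48]
enqueue(78): queue = [91, 48, 78]
enqueue(35): queue = [91, 48, 78, 35]
dequeue(): queue = [48, 78, 35]
enqueue(10): queue = [48, 78, 35, 10]

Answer: 48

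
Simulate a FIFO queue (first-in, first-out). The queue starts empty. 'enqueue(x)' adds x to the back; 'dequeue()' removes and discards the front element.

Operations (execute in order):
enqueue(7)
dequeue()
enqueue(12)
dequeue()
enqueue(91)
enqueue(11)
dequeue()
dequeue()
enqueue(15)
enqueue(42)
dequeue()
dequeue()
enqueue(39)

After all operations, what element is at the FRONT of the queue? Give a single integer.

enqueue(7): queue = [7]
dequeue(): queue = []
enqueue(12): queue = [12]
dequeue(): queue = []
enqueue(91): queue = [91]
enqueue(11): queue = [91, 11]
dequeue(): queue = [11]
dequeue(): queue = []
enqueue(15): queue = [15]
enqueue(42): queue = [15, 42]
dequeue(): queue = [42]
dequeue(): queue = []
enqueue(39): queue = [39]

Answer: 39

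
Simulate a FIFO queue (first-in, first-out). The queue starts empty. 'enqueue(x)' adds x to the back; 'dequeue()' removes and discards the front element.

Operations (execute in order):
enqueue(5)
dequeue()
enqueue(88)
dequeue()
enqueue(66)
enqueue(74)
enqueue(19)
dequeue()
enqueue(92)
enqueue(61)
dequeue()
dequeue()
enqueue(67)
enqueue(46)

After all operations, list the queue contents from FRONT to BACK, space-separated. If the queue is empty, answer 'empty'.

Answer: 92 61 67 46

Derivation:
enqueue(5): [5]
dequeue(): []
enqueue(88): [88]
dequeue(): []
enqueue(66): [66]
enqueue(74): [66, 74]
enqueue(19): [66, 74, 19]
dequeue(): [74, 19]
enqueue(92): [74, 19, 92]
enqueue(61): [74, 19, 92, 61]
dequeue(): [19, 92, 61]
dequeue(): [92, 61]
enqueue(67): [92, 61, 67]
enqueue(46): [92, 61, 67, 46]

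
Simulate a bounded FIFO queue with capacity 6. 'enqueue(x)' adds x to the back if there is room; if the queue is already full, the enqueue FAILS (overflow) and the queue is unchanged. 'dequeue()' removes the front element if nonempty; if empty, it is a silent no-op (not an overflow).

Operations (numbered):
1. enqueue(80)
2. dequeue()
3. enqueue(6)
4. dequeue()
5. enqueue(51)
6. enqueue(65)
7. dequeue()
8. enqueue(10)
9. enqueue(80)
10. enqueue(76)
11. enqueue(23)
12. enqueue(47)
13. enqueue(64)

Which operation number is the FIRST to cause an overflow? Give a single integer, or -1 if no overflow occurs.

Answer: 13

Derivation:
1. enqueue(80): size=1
2. dequeue(): size=0
3. enqueue(6): size=1
4. dequeue(): size=0
5. enqueue(51): size=1
6. enqueue(65): size=2
7. dequeue(): size=1
8. enqueue(10): size=2
9. enqueue(80): size=3
10. enqueue(76): size=4
11. enqueue(23): size=5
12. enqueue(47): size=6
13. enqueue(64): size=6=cap → OVERFLOW (fail)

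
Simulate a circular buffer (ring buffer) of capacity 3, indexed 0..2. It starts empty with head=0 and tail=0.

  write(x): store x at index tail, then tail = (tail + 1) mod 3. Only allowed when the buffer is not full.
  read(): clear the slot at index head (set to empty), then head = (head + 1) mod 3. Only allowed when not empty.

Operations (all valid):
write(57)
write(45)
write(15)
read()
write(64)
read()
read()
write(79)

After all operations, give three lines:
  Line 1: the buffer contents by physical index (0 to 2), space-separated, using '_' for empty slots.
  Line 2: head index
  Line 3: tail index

write(57): buf=[57 _ _], head=0, tail=1, size=1
write(45): buf=[57 45 _], head=0, tail=2, size=2
write(15): buf=[57 45 15], head=0, tail=0, size=3
read(): buf=[_ 45 15], head=1, tail=0, size=2
write(64): buf=[64 45 15], head=1, tail=1, size=3
read(): buf=[64 _ 15], head=2, tail=1, size=2
read(): buf=[64 _ _], head=0, tail=1, size=1
write(79): buf=[64 79 _], head=0, tail=2, size=2

Answer: 64 79 _
0
2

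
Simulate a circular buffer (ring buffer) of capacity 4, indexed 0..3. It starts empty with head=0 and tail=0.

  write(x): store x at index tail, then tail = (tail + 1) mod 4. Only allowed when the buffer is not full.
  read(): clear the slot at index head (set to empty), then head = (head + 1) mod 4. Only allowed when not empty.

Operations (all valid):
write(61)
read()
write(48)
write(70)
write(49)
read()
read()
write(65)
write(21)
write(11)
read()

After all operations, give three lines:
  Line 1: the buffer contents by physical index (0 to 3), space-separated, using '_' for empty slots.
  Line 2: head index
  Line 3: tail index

write(61): buf=[61 _ _ _], head=0, tail=1, size=1
read(): buf=[_ _ _ _], head=1, tail=1, size=0
write(48): buf=[_ 48 _ _], head=1, tail=2, size=1
write(70): buf=[_ 48 70 _], head=1, tail=3, size=2
write(49): buf=[_ 48 70 49], head=1, tail=0, size=3
read(): buf=[_ _ 70 49], head=2, tail=0, size=2
read(): buf=[_ _ _ 49], head=3, tail=0, size=1
write(65): buf=[65 _ _ 49], head=3, tail=1, size=2
write(21): buf=[65 21 _ 49], head=3, tail=2, size=3
write(11): buf=[65 21 11 49], head=3, tail=3, size=4
read(): buf=[65 21 11 _], head=0, tail=3, size=3

Answer: 65 21 11 _
0
3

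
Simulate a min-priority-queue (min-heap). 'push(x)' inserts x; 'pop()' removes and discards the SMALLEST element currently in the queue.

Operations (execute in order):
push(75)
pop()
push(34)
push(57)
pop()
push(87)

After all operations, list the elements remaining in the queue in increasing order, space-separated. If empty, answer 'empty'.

push(75): heap contents = [75]
pop() → 75: heap contents = []
push(34): heap contents = [34]
push(57): heap contents = [34, 57]
pop() → 34: heap contents = [57]
push(87): heap contents = [57, 87]

Answer: 57 87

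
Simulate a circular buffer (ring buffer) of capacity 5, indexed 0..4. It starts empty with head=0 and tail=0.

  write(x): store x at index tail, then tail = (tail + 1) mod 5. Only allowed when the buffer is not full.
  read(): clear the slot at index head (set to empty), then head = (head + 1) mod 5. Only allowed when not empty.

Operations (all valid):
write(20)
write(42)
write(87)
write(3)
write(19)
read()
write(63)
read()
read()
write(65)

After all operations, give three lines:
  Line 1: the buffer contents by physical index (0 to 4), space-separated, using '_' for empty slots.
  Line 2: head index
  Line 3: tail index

Answer: 63 65 _ 3 19
3
2

Derivation:
write(20): buf=[20 _ _ _ _], head=0, tail=1, size=1
write(42): buf=[20 42 _ _ _], head=0, tail=2, size=2
write(87): buf=[20 42 87 _ _], head=0, tail=3, size=3
write(3): buf=[20 42 87 3 _], head=0, tail=4, size=4
write(19): buf=[20 42 87 3 19], head=0, tail=0, size=5
read(): buf=[_ 42 87 3 19], head=1, tail=0, size=4
write(63): buf=[63 42 87 3 19], head=1, tail=1, size=5
read(): buf=[63 _ 87 3 19], head=2, tail=1, size=4
read(): buf=[63 _ _ 3 19], head=3, tail=1, size=3
write(65): buf=[63 65 _ 3 19], head=3, tail=2, size=4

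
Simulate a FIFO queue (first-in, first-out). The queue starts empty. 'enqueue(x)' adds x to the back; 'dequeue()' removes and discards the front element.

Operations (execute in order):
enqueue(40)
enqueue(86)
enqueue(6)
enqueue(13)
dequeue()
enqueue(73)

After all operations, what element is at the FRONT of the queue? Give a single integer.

enqueue(40): queue = [40]
enqueue(86): queue = [40, 86]
enqueue(6): queue = [40, 86, 6]
enqueue(13): queue = [40, 86, 6, 13]
dequeue(): queue = [86, 6, 13]
enqueue(73): queue = [86, 6, 13, 73]

Answer: 86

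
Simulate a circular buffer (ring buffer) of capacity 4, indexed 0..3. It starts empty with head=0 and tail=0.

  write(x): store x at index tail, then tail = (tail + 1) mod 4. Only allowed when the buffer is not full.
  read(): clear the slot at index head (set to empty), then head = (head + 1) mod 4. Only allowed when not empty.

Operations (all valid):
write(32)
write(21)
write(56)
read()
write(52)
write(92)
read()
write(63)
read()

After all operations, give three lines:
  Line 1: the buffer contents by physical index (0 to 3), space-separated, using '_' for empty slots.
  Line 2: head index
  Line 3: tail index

Answer: 92 63 _ 52
3
2

Derivation:
write(32): buf=[32 _ _ _], head=0, tail=1, size=1
write(21): buf=[32 21 _ _], head=0, tail=2, size=2
write(56): buf=[32 21 56 _], head=0, tail=3, size=3
read(): buf=[_ 21 56 _], head=1, tail=3, size=2
write(52): buf=[_ 21 56 52], head=1, tail=0, size=3
write(92): buf=[92 21 56 52], head=1, tail=1, size=4
read(): buf=[92 _ 56 52], head=2, tail=1, size=3
write(63): buf=[92 63 56 52], head=2, tail=2, size=4
read(): buf=[92 63 _ 52], head=3, tail=2, size=3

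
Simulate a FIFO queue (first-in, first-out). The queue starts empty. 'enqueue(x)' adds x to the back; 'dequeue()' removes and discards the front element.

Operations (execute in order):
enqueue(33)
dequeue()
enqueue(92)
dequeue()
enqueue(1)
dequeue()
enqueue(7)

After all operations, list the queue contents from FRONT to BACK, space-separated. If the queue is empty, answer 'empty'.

enqueue(33): [33]
dequeue(): []
enqueue(92): [92]
dequeue(): []
enqueue(1): [1]
dequeue(): []
enqueue(7): [7]

Answer: 7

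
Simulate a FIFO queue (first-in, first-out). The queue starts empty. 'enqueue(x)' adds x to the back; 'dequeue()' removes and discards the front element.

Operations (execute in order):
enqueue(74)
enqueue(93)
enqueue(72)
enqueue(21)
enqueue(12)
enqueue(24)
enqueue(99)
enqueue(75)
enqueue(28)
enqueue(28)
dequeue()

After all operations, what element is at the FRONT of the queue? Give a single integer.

Answer: 93

Derivation:
enqueue(74): queue = [74]
enqueue(93): queue = [74, 93]
enqueue(72): queue = [74, 93, 72]
enqueue(21): queue = [74, 93, 72, 21]
enqueue(12): queue = [74, 93, 72, 21, 12]
enqueue(24): queue = [74, 93, 72, 21, 12, 24]
enqueue(99): queue = [74, 93, 72, 21, 12, 24, 99]
enqueue(75): queue = [74, 93, 72, 21, 12, 24, 99, 75]
enqueue(28): queue = [74, 93, 72, 21, 12, 24, 99, 75, 28]
enqueue(28): queue = [74, 93, 72, 21, 12, 24, 99, 75, 28, 28]
dequeue(): queue = [93, 72, 21, 12, 24, 99, 75, 28, 28]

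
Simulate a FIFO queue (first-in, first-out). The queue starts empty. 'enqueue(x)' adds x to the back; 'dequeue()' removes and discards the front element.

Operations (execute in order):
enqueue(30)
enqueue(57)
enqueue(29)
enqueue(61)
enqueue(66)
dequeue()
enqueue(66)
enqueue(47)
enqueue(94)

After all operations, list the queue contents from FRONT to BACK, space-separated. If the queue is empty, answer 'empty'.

enqueue(30): [30]
enqueue(57): [30, 57]
enqueue(29): [30, 57, 29]
enqueue(61): [30, 57, 29, 61]
enqueue(66): [30, 57, 29, 61, 66]
dequeue(): [57, 29, 61, 66]
enqueue(66): [57, 29, 61, 66, 66]
enqueue(47): [57, 29, 61, 66, 66, 47]
enqueue(94): [57, 29, 61, 66, 66, 47, 94]

Answer: 57 29 61 66 66 47 94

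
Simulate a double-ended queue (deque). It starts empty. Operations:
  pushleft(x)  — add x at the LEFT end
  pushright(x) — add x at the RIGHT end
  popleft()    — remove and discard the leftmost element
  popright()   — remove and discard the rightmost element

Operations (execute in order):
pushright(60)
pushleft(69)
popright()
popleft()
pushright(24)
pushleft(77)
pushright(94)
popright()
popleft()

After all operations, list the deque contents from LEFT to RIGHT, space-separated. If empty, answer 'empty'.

pushright(60): [60]
pushleft(69): [69, 60]
popright(): [69]
popleft(): []
pushright(24): [24]
pushleft(77): [77, 24]
pushright(94): [77, 24, 94]
popright(): [77, 24]
popleft(): [24]

Answer: 24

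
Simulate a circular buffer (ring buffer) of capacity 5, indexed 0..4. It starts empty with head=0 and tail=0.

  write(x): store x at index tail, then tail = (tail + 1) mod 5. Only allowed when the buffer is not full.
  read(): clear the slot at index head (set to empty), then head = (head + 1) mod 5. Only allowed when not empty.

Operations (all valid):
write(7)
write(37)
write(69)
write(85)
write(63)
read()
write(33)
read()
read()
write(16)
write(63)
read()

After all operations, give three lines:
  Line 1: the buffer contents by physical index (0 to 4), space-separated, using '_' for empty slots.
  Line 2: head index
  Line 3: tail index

write(7): buf=[7 _ _ _ _], head=0, tail=1, size=1
write(37): buf=[7 37 _ _ _], head=0, tail=2, size=2
write(69): buf=[7 37 69 _ _], head=0, tail=3, size=3
write(85): buf=[7 37 69 85 _], head=0, tail=4, size=4
write(63): buf=[7 37 69 85 63], head=0, tail=0, size=5
read(): buf=[_ 37 69 85 63], head=1, tail=0, size=4
write(33): buf=[33 37 69 85 63], head=1, tail=1, size=5
read(): buf=[33 _ 69 85 63], head=2, tail=1, size=4
read(): buf=[33 _ _ 85 63], head=3, tail=1, size=3
write(16): buf=[33 16 _ 85 63], head=3, tail=2, size=4
write(63): buf=[33 16 63 85 63], head=3, tail=3, size=5
read(): buf=[33 16 63 _ 63], head=4, tail=3, size=4

Answer: 33 16 63 _ 63
4
3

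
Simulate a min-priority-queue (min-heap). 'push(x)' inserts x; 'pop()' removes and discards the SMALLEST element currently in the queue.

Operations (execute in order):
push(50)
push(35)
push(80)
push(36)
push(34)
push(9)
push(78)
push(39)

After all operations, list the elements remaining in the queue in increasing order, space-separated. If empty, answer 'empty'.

push(50): heap contents = [50]
push(35): heap contents = [35, 50]
push(80): heap contents = [35, 50, 80]
push(36): heap contents = [35, 36, 50, 80]
push(34): heap contents = [34, 35, 36, 50, 80]
push(9): heap contents = [9, 34, 35, 36, 50, 80]
push(78): heap contents = [9, 34, 35, 36, 50, 78, 80]
push(39): heap contents = [9, 34, 35, 36, 39, 50, 78, 80]

Answer: 9 34 35 36 39 50 78 80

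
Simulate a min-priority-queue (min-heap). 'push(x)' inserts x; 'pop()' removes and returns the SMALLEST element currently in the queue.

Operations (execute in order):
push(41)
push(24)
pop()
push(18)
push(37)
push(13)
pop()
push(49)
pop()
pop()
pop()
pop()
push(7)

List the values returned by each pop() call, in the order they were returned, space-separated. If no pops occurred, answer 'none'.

Answer: 24 13 18 37 41 49

Derivation:
push(41): heap contents = [41]
push(24): heap contents = [24, 41]
pop() → 24: heap contents = [41]
push(18): heap contents = [18, 41]
push(37): heap contents = [18, 37, 41]
push(13): heap contents = [13, 18, 37, 41]
pop() → 13: heap contents = [18, 37, 41]
push(49): heap contents = [18, 37, 41, 49]
pop() → 18: heap contents = [37, 41, 49]
pop() → 37: heap contents = [41, 49]
pop() → 41: heap contents = [49]
pop() → 49: heap contents = []
push(7): heap contents = [7]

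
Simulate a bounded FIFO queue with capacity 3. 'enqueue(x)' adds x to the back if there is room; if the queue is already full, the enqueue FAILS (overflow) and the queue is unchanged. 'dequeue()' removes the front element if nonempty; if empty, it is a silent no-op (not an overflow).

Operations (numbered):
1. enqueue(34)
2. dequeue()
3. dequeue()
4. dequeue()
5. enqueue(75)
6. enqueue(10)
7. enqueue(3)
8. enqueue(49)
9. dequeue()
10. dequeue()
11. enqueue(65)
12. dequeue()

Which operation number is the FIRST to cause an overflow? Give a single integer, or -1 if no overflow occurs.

1. enqueue(34): size=1
2. dequeue(): size=0
3. dequeue(): empty, no-op, size=0
4. dequeue(): empty, no-op, size=0
5. enqueue(75): size=1
6. enqueue(10): size=2
7. enqueue(3): size=3
8. enqueue(49): size=3=cap → OVERFLOW (fail)
9. dequeue(): size=2
10. dequeue(): size=1
11. enqueue(65): size=2
12. dequeue(): size=1

Answer: 8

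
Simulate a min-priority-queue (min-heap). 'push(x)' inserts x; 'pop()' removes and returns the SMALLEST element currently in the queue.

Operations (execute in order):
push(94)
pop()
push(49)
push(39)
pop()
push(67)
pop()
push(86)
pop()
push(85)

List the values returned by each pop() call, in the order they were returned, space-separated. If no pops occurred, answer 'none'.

push(94): heap contents = [94]
pop() → 94: heap contents = []
push(49): heap contents = [49]
push(39): heap contents = [39, 49]
pop() → 39: heap contents = [49]
push(67): heap contents = [49, 67]
pop() → 49: heap contents = [67]
push(86): heap contents = [67, 86]
pop() → 67: heap contents = [86]
push(85): heap contents = [85, 86]

Answer: 94 39 49 67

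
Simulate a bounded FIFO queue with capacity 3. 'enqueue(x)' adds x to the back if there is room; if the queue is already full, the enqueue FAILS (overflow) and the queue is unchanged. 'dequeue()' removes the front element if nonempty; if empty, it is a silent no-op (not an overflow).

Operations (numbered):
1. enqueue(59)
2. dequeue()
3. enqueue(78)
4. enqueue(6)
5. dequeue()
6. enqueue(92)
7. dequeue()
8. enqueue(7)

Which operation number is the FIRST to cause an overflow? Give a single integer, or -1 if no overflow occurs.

1. enqueue(59): size=1
2. dequeue(): size=0
3. enqueue(78): size=1
4. enqueue(6): size=2
5. dequeue(): size=1
6. enqueue(92): size=2
7. dequeue(): size=1
8. enqueue(7): size=2

Answer: -1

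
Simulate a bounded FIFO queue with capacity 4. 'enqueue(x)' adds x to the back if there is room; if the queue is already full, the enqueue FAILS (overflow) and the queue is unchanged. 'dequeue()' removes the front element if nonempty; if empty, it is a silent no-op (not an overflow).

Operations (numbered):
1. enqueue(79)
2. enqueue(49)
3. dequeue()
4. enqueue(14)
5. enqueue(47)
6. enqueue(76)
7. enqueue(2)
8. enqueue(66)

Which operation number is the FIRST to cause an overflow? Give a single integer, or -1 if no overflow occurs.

Answer: 7

Derivation:
1. enqueue(79): size=1
2. enqueue(49): size=2
3. dequeue(): size=1
4. enqueue(14): size=2
5. enqueue(47): size=3
6. enqueue(76): size=4
7. enqueue(2): size=4=cap → OVERFLOW (fail)
8. enqueue(66): size=4=cap → OVERFLOW (fail)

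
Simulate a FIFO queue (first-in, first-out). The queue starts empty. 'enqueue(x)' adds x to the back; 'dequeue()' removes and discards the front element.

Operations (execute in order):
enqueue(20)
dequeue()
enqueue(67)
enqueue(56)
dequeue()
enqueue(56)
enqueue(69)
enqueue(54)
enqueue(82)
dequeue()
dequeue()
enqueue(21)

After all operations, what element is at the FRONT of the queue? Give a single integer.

enqueue(20): queue = [20]
dequeue(): queue = []
enqueue(67): queue = [67]
enqueue(56): queue = [67, 56]
dequeue(): queue = [56]
enqueue(56): queue = [56, 56]
enqueue(69): queue = [56, 56, 69]
enqueue(54): queue = [56, 56, 69, 54]
enqueue(82): queue = [56, 56, 69, 54, 82]
dequeue(): queue = [56, 69, 54, 82]
dequeue(): queue = [69, 54, 82]
enqueue(21): queue = [69, 54, 82, 21]

Answer: 69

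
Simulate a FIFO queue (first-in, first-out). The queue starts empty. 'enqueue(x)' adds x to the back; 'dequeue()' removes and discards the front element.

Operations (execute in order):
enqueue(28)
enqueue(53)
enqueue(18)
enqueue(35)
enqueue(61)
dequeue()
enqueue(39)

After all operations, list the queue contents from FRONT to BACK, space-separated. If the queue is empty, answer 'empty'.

Answer: 53 18 35 61 39

Derivation:
enqueue(28): [28]
enqueue(53): [28, 53]
enqueue(18): [28, 53, 18]
enqueue(35): [28, 53, 18, 35]
enqueue(61): [28, 53, 18, 35, 61]
dequeue(): [53, 18, 35, 61]
enqueue(39): [53, 18, 35, 61, 39]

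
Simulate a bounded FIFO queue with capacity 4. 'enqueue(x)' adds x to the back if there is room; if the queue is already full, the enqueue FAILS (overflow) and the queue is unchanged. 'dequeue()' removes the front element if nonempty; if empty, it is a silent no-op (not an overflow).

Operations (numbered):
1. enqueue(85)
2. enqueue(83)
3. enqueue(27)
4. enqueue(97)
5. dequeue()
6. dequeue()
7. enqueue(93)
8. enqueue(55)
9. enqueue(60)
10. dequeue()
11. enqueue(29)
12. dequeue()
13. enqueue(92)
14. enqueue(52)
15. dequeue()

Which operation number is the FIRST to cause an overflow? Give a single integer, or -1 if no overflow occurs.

1. enqueue(85): size=1
2. enqueue(83): size=2
3. enqueue(27): size=3
4. enqueue(97): size=4
5. dequeue(): size=3
6. dequeue(): size=2
7. enqueue(93): size=3
8. enqueue(55): size=4
9. enqueue(60): size=4=cap → OVERFLOW (fail)
10. dequeue(): size=3
11. enqueue(29): size=4
12. dequeue(): size=3
13. enqueue(92): size=4
14. enqueue(52): size=4=cap → OVERFLOW (fail)
15. dequeue(): size=3

Answer: 9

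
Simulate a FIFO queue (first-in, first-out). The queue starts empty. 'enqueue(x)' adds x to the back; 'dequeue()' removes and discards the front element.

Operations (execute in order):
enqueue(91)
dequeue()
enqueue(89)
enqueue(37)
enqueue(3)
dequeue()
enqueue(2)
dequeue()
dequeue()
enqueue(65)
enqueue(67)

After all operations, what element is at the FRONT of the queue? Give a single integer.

Answer: 2

Derivation:
enqueue(91): queue = [91]
dequeue(): queue = []
enqueue(89): queue = [89]
enqueue(37): queue = [89, 37]
enqueue(3): queue = [89, 37, 3]
dequeue(): queue = [37, 3]
enqueue(2): queue = [37, 3, 2]
dequeue(): queue = [3, 2]
dequeue(): queue = [2]
enqueue(65): queue = [2, 65]
enqueue(67): queue = [2, 65, 67]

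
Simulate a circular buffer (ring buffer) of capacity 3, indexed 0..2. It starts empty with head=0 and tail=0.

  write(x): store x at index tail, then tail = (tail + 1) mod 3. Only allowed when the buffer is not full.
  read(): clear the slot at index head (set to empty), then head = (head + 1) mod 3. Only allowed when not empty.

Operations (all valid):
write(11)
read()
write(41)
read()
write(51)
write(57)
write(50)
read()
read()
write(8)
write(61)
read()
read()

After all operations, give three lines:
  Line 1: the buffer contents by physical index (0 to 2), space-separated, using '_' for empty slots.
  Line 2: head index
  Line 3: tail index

Answer: 61 _ _
0
1

Derivation:
write(11): buf=[11 _ _], head=0, tail=1, size=1
read(): buf=[_ _ _], head=1, tail=1, size=0
write(41): buf=[_ 41 _], head=1, tail=2, size=1
read(): buf=[_ _ _], head=2, tail=2, size=0
write(51): buf=[_ _ 51], head=2, tail=0, size=1
write(57): buf=[57 _ 51], head=2, tail=1, size=2
write(50): buf=[57 50 51], head=2, tail=2, size=3
read(): buf=[57 50 _], head=0, tail=2, size=2
read(): buf=[_ 50 _], head=1, tail=2, size=1
write(8): buf=[_ 50 8], head=1, tail=0, size=2
write(61): buf=[61 50 8], head=1, tail=1, size=3
read(): buf=[61 _ 8], head=2, tail=1, size=2
read(): buf=[61 _ _], head=0, tail=1, size=1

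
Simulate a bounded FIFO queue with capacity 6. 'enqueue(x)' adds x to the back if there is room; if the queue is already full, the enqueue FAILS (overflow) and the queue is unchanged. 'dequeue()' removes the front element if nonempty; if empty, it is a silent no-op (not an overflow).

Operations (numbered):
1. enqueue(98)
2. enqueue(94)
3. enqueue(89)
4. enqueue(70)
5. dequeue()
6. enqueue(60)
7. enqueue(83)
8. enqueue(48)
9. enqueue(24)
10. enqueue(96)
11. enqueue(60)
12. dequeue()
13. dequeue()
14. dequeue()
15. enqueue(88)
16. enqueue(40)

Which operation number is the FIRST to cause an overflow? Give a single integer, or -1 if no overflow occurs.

1. enqueue(98): size=1
2. enqueue(94): size=2
3. enqueue(89): size=3
4. enqueue(70): size=4
5. dequeue(): size=3
6. enqueue(60): size=4
7. enqueue(83): size=5
8. enqueue(48): size=6
9. enqueue(24): size=6=cap → OVERFLOW (fail)
10. enqueue(96): size=6=cap → OVERFLOW (fail)
11. enqueue(60): size=6=cap → OVERFLOW (fail)
12. dequeue(): size=5
13. dequeue(): size=4
14. dequeue(): size=3
15. enqueue(88): size=4
16. enqueue(40): size=5

Answer: 9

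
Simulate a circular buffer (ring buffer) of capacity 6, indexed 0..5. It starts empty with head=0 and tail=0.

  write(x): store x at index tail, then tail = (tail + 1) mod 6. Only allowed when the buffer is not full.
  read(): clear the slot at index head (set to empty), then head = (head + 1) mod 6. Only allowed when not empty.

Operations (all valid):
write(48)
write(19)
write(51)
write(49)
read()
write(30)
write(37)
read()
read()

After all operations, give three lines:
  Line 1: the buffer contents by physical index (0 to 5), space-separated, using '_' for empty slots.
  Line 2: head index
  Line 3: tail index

write(48): buf=[48 _ _ _ _ _], head=0, tail=1, size=1
write(19): buf=[48 19 _ _ _ _], head=0, tail=2, size=2
write(51): buf=[48 19 51 _ _ _], head=0, tail=3, size=3
write(49): buf=[48 19 51 49 _ _], head=0, tail=4, size=4
read(): buf=[_ 19 51 49 _ _], head=1, tail=4, size=3
write(30): buf=[_ 19 51 49 30 _], head=1, tail=5, size=4
write(37): buf=[_ 19 51 49 30 37], head=1, tail=0, size=5
read(): buf=[_ _ 51 49 30 37], head=2, tail=0, size=4
read(): buf=[_ _ _ 49 30 37], head=3, tail=0, size=3

Answer: _ _ _ 49 30 37
3
0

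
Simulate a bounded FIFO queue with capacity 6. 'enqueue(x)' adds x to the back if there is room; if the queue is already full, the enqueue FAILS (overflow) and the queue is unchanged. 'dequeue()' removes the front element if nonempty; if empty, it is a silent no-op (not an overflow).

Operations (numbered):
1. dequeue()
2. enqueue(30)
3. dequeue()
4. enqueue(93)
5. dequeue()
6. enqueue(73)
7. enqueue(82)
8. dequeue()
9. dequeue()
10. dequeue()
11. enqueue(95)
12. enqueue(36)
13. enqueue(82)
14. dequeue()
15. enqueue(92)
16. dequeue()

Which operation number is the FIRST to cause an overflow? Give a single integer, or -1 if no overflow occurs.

1. dequeue(): empty, no-op, size=0
2. enqueue(30): size=1
3. dequeue(): size=0
4. enqueue(93): size=1
5. dequeue(): size=0
6. enqueue(73): size=1
7. enqueue(82): size=2
8. dequeue(): size=1
9. dequeue(): size=0
10. dequeue(): empty, no-op, size=0
11. enqueue(95): size=1
12. enqueue(36): size=2
13. enqueue(82): size=3
14. dequeue(): size=2
15. enqueue(92): size=3
16. dequeue(): size=2

Answer: -1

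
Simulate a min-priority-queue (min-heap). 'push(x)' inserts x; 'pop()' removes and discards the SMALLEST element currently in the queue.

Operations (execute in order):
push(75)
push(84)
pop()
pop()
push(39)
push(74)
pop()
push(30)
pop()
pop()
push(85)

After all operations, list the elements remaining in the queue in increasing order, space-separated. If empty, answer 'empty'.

push(75): heap contents = [75]
push(84): heap contents = [75, 84]
pop() → 75: heap contents = [84]
pop() → 84: heap contents = []
push(39): heap contents = [39]
push(74): heap contents = [39, 74]
pop() → 39: heap contents = [74]
push(30): heap contents = [30, 74]
pop() → 30: heap contents = [74]
pop() → 74: heap contents = []
push(85): heap contents = [85]

Answer: 85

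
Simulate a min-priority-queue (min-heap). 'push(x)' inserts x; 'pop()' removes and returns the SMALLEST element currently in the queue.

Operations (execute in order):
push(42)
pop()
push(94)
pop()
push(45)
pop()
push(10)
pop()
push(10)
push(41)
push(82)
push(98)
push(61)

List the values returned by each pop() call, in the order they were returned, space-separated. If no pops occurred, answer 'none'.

Answer: 42 94 45 10

Derivation:
push(42): heap contents = [42]
pop() → 42: heap contents = []
push(94): heap contents = [94]
pop() → 94: heap contents = []
push(45): heap contents = [45]
pop() → 45: heap contents = []
push(10): heap contents = [10]
pop() → 10: heap contents = []
push(10): heap contents = [10]
push(41): heap contents = [10, 41]
push(82): heap contents = [10, 41, 82]
push(98): heap contents = [10, 41, 82, 98]
push(61): heap contents = [10, 41, 61, 82, 98]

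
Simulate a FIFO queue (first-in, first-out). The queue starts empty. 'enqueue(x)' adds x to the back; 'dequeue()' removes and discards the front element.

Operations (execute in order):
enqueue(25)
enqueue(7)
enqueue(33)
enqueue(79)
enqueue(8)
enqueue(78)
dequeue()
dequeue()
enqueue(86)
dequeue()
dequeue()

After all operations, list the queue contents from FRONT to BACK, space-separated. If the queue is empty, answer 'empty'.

enqueue(25): [25]
enqueue(7): [25, 7]
enqueue(33): [25, 7, 33]
enqueue(79): [25, 7, 33, 79]
enqueue(8): [25, 7, 33, 79, 8]
enqueue(78): [25, 7, 33, 79, 8, 78]
dequeue(): [7, 33, 79, 8, 78]
dequeue(): [33, 79, 8, 78]
enqueue(86): [33, 79, 8, 78, 86]
dequeue(): [79, 8, 78, 86]
dequeue(): [8, 78, 86]

Answer: 8 78 86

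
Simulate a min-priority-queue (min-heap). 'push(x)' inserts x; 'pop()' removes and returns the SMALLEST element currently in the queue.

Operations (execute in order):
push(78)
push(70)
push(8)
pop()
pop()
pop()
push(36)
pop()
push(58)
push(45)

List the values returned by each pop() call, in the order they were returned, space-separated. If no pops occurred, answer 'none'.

Answer: 8 70 78 36

Derivation:
push(78): heap contents = [78]
push(70): heap contents = [70, 78]
push(8): heap contents = [8, 70, 78]
pop() → 8: heap contents = [70, 78]
pop() → 70: heap contents = [78]
pop() → 78: heap contents = []
push(36): heap contents = [36]
pop() → 36: heap contents = []
push(58): heap contents = [58]
push(45): heap contents = [45, 58]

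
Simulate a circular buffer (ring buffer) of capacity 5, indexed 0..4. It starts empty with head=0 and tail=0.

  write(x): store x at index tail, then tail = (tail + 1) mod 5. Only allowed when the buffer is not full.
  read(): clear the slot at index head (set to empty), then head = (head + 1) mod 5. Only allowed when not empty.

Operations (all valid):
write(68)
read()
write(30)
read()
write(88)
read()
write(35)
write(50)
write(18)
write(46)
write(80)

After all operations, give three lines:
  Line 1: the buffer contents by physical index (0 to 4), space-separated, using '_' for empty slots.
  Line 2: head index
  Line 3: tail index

write(68): buf=[68 _ _ _ _], head=0, tail=1, size=1
read(): buf=[_ _ _ _ _], head=1, tail=1, size=0
write(30): buf=[_ 30 _ _ _], head=1, tail=2, size=1
read(): buf=[_ _ _ _ _], head=2, tail=2, size=0
write(88): buf=[_ _ 88 _ _], head=2, tail=3, size=1
read(): buf=[_ _ _ _ _], head=3, tail=3, size=0
write(35): buf=[_ _ _ 35 _], head=3, tail=4, size=1
write(50): buf=[_ _ _ 35 50], head=3, tail=0, size=2
write(18): buf=[18 _ _ 35 50], head=3, tail=1, size=3
write(46): buf=[18 46 _ 35 50], head=3, tail=2, size=4
write(80): buf=[18 46 80 35 50], head=3, tail=3, size=5

Answer: 18 46 80 35 50
3
3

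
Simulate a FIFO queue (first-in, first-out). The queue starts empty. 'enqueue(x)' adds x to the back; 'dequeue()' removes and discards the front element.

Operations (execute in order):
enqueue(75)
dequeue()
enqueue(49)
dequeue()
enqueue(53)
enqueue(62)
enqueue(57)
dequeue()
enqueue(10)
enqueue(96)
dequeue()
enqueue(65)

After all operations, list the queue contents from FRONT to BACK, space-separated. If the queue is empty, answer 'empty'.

Answer: 57 10 96 65

Derivation:
enqueue(75): [75]
dequeue(): []
enqueue(49): [49]
dequeue(): []
enqueue(53): [53]
enqueue(62): [53, 62]
enqueue(57): [53, 62, 57]
dequeue(): [62, 57]
enqueue(10): [62, 57, 10]
enqueue(96): [62, 57, 10, 96]
dequeue(): [57, 10, 96]
enqueue(65): [57, 10, 96, 65]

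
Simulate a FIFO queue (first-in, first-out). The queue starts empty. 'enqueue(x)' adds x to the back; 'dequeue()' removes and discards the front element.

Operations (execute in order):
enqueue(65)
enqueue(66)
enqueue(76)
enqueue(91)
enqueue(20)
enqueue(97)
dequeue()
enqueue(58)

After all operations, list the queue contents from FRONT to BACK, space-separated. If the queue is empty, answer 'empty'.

enqueue(65): [65]
enqueue(66): [65, 66]
enqueue(76): [65, 66, 76]
enqueue(91): [65, 66, 76, 91]
enqueue(20): [65, 66, 76, 91, 20]
enqueue(97): [65, 66, 76, 91, 20, 97]
dequeue(): [66, 76, 91, 20, 97]
enqueue(58): [66, 76, 91, 20, 97, 58]

Answer: 66 76 91 20 97 58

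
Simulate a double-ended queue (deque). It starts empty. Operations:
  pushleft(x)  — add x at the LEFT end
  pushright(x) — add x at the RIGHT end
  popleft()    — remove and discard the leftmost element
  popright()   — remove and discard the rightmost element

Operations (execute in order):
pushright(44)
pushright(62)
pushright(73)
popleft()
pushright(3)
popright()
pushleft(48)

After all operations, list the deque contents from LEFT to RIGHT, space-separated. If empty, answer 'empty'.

Answer: 48 62 73

Derivation:
pushright(44): [44]
pushright(62): [44, 62]
pushright(73): [44, 62, 73]
popleft(): [62, 73]
pushright(3): [62, 73, 3]
popright(): [62, 73]
pushleft(48): [48, 62, 73]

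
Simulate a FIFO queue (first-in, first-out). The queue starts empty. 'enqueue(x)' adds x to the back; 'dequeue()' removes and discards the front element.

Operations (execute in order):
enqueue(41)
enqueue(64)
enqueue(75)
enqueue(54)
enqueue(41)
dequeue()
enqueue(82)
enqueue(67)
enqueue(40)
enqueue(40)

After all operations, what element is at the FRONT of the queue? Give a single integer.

Answer: 64

Derivation:
enqueue(41): queue = [41]
enqueue(64): queue = [41, 64]
enqueue(75): queue = [41, 64, 75]
enqueue(54): queue = [41, 64, 75, 54]
enqueue(41): queue = [41, 64, 75, 54, 41]
dequeue(): queue = [64, 75, 54, 41]
enqueue(82): queue = [64, 75, 54, 41, 82]
enqueue(67): queue = [64, 75, 54, 41, 82, 67]
enqueue(40): queue = [64, 75, 54, 41, 82, 67, 40]
enqueue(40): queue = [64, 75, 54, 41, 82, 67, 40, 40]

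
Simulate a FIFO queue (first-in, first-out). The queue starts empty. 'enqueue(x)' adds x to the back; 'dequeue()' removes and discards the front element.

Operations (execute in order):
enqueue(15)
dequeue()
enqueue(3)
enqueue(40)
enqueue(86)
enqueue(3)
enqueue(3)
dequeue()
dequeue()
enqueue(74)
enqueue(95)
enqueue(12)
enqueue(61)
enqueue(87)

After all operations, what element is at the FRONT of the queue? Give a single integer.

enqueue(15): queue = [15]
dequeue(): queue = []
enqueue(3): queue = [3]
enqueue(40): queue = [3, 40]
enqueue(86): queue = [3, 40, 86]
enqueue(3): queue = [3, 40, 86, 3]
enqueue(3): queue = [3, 40, 86, 3, 3]
dequeue(): queue = [40, 86, 3, 3]
dequeue(): queue = [86, 3, 3]
enqueue(74): queue = [86, 3, 3, 74]
enqueue(95): queue = [86, 3, 3, 74, 95]
enqueue(12): queue = [86, 3, 3, 74, 95, 12]
enqueue(61): queue = [86, 3, 3, 74, 95, 12, 61]
enqueue(87): queue = [86, 3, 3, 74, 95, 12, 61, 87]

Answer: 86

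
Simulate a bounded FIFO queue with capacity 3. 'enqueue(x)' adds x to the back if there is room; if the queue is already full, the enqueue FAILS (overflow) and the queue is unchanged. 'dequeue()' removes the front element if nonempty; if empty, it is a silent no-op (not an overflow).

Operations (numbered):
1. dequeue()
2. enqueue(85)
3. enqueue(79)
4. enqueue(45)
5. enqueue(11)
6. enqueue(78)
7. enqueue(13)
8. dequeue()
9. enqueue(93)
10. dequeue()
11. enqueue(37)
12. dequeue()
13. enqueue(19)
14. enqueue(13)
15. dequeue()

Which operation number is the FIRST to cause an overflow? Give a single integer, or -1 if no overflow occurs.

Answer: 5

Derivation:
1. dequeue(): empty, no-op, size=0
2. enqueue(85): size=1
3. enqueue(79): size=2
4. enqueue(45): size=3
5. enqueue(11): size=3=cap → OVERFLOW (fail)
6. enqueue(78): size=3=cap → OVERFLOW (fail)
7. enqueue(13): size=3=cap → OVERFLOW (fail)
8. dequeue(): size=2
9. enqueue(93): size=3
10. dequeue(): size=2
11. enqueue(37): size=3
12. dequeue(): size=2
13. enqueue(19): size=3
14. enqueue(13): size=3=cap → OVERFLOW (fail)
15. dequeue(): size=2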